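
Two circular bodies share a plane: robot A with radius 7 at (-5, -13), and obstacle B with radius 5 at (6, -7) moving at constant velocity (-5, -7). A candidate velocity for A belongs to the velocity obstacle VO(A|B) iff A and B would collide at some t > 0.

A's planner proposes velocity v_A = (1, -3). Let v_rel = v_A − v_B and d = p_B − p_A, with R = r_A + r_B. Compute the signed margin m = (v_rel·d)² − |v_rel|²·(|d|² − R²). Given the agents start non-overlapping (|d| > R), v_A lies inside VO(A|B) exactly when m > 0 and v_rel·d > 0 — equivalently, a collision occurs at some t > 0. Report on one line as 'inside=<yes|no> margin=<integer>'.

d = (11, 6),  |d|² = 157;  R = 7+5 = 12,  c = 157−12² = 13
v_rel = (6, 4),  |v_rel|² = 52;  v_rel·d = (6)·(11) + (4)·(6) = 90
52·t² − 180·t + 13 = 0  ⇒  m = 90² − 52·13 = 7424
m = 7424 > 0,  v_rel·d = 90 > 0  ⇒  inside

inside=yes margin=7424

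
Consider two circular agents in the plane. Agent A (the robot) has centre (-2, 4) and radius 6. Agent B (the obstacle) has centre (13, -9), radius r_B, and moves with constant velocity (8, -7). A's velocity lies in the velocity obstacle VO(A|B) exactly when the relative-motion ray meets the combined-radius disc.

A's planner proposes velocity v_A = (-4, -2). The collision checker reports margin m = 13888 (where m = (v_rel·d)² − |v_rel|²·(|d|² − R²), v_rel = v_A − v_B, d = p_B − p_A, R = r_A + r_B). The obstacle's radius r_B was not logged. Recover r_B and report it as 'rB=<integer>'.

m = 13888
d = (15, -13);  v_rel = (-12, 5),  |v_rel|² = 169
v_rel×d = (-12)·(-13) − (5)·(15) = 81
since m = R²·169 − 81²:  R² = (6561 + 13888) / 169 = 121
R = √121 = 11  ⇒  r_B = 11 − 6 = 5

rB=5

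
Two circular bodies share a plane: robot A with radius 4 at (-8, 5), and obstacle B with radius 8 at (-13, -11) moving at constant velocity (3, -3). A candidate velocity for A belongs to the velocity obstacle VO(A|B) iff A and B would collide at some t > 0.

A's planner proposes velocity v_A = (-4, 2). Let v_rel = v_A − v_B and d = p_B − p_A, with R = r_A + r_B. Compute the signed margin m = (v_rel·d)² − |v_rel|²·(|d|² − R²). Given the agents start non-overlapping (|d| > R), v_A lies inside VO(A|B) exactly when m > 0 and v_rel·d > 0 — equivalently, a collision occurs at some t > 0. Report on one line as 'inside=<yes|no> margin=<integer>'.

d = (-5, -16),  |d|² = 281;  R = 4+8 = 12,  c = 281−12² = 137
v_rel = (-7, 5),  |v_rel|² = 74;  v_rel·d = (-7)·(-5) + (5)·(-16) = -45
74·t² + 90·t + 137 = 0  ⇒  m = (-45)² − 74·137 = -8113
m = -8113 < 0,  v_rel·d = -45 < 0  ⇒  outside

inside=no margin=-8113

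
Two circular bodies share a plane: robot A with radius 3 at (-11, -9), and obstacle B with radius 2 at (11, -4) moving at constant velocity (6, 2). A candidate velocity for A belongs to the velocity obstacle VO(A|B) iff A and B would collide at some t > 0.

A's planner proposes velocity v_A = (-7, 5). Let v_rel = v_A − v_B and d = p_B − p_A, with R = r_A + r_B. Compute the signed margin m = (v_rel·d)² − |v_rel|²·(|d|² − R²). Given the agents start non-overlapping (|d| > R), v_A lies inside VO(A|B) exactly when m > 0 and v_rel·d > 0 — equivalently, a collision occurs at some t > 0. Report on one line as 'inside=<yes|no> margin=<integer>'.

d = (22, 5),  |d|² = 509;  R = 3+2 = 5,  c = 509−5² = 484
v_rel = (-13, 3),  |v_rel|² = 178;  v_rel·d = (-13)·(22) + (3)·(5) = -271
178·t² + 542·t + 484 = 0  ⇒  m = (-271)² − 178·484 = -12711
m = -12711 < 0,  v_rel·d = -271 < 0  ⇒  outside

inside=no margin=-12711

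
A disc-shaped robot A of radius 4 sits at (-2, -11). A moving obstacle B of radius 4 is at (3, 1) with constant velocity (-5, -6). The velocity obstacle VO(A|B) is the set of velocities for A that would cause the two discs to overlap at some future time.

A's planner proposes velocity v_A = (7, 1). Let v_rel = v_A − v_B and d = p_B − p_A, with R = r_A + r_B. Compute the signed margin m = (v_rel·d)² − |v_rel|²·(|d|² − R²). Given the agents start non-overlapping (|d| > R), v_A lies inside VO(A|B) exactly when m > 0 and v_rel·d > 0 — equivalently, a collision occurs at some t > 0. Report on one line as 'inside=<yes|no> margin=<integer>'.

d = (5, 12),  |d|² = 169;  R = 4+4 = 8,  c = 169−8² = 105
v_rel = (12, 7),  |v_rel|² = 193;  v_rel·d = (12)·(5) + (7)·(12) = 144
193·t² − 288·t + 105 = 0  ⇒  m = 144² − 193·105 = 471
m = 471 > 0,  v_rel·d = 144 > 0  ⇒  inside

inside=yes margin=471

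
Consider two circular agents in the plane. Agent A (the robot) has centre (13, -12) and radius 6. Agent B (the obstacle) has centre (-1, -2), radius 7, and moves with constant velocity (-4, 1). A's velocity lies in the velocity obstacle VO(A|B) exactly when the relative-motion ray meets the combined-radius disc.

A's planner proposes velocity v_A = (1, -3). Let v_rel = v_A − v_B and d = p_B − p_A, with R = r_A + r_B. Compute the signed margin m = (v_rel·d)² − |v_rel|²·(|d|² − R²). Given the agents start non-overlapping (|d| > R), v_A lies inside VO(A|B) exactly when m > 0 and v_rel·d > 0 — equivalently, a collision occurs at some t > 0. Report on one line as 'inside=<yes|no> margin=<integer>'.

d = (-14, 10),  |d|² = 296;  R = 6+7 = 13,  c = 296−13² = 127
v_rel = (5, -4),  |v_rel|² = 41;  v_rel·d = (5)·(-14) + (-4)·(10) = -110
41·t² + 220·t + 127 = 0  ⇒  m = (-110)² − 41·127 = 6893
m = 6893 > 0,  v_rel·d = -110 < 0  ⇒  outside

inside=no margin=6893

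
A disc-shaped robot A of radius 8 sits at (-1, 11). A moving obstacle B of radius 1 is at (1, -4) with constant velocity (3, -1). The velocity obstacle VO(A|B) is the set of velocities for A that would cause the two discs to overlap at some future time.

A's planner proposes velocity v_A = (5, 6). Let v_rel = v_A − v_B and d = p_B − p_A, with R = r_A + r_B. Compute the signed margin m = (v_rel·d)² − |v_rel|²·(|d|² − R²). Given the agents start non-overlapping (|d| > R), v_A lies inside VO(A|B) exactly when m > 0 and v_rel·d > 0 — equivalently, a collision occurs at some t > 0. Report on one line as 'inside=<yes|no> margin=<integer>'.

d = (2, -15),  |d|² = 229;  R = 8+1 = 9,  c = 229−9² = 148
v_rel = (2, 7),  |v_rel|² = 53;  v_rel·d = (2)·(2) + (7)·(-15) = -101
53·t² + 202·t + 148 = 0  ⇒  m = (-101)² − 53·148 = 2357
m = 2357 > 0,  v_rel·d = -101 < 0  ⇒  outside

inside=no margin=2357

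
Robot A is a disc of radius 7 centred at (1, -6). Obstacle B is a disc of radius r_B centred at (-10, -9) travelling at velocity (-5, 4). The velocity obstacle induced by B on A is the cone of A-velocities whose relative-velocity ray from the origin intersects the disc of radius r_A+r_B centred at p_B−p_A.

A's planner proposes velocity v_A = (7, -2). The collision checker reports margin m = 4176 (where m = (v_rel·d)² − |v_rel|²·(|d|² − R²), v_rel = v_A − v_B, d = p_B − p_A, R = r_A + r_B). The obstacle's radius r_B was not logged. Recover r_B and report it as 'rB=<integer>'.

m = 4176
d = (-11, -3);  v_rel = (12, -6),  |v_rel|² = 180
v_rel×d = (12)·(-3) − (-6)·(-11) = -102
since m = R²·180 − (-102)²:  R² = (10404 + 4176) / 180 = 81
R = √81 = 9  ⇒  r_B = 9 − 7 = 2

rB=2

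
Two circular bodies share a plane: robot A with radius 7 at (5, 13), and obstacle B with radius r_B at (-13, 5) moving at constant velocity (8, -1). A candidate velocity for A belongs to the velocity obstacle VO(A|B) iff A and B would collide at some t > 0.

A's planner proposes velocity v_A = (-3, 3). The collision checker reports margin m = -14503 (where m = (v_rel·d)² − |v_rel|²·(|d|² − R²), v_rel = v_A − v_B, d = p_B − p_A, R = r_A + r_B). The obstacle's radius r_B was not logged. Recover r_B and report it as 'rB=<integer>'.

m = -14503
d = (-18, -8);  v_rel = (-11, 4),  |v_rel|² = 137
v_rel×d = (-11)·(-8) − (4)·(-18) = 160
since m = R²·137 − 160²:  R² = (25600 + -14503) / 137 = 81
R = √81 = 9  ⇒  r_B = 9 − 7 = 2

rB=2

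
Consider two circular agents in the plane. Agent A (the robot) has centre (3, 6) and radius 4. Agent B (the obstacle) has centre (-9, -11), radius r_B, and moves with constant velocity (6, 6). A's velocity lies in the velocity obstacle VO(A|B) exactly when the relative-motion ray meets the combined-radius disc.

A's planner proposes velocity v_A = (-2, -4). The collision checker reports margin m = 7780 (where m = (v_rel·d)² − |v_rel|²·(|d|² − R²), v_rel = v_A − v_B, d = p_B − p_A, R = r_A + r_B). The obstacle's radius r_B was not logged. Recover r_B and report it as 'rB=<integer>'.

m = 7780
d = (-12, -17);  v_rel = (-8, -10),  |v_rel|² = 164
v_rel×d = (-8)·(-17) − (-10)·(-12) = 16
since m = R²·164 − 16²:  R² = (256 + 7780) / 164 = 49
R = √49 = 7  ⇒  r_B = 7 − 4 = 3

rB=3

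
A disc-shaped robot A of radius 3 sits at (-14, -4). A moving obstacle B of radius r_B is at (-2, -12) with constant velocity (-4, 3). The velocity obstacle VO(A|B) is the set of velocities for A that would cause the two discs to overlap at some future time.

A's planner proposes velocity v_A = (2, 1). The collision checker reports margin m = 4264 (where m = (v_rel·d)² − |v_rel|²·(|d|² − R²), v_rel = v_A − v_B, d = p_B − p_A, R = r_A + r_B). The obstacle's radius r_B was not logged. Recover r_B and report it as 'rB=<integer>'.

m = 4264
d = (12, -8);  v_rel = (6, -2),  |v_rel|² = 40
v_rel×d = (6)·(-8) − (-2)·(12) = -24
since m = R²·40 − (-24)²:  R² = (576 + 4264) / 40 = 121
R = √121 = 11  ⇒  r_B = 11 − 3 = 8

rB=8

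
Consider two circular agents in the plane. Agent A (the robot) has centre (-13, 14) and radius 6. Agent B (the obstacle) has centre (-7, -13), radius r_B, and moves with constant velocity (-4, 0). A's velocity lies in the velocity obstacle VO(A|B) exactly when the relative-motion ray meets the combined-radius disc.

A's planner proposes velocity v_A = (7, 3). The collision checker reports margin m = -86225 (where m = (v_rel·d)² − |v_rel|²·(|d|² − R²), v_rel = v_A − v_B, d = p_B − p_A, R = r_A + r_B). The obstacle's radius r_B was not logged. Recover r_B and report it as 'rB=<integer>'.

m = -86225
d = (6, -27);  v_rel = (11, 3),  |v_rel|² = 130
v_rel×d = (11)·(-27) − (3)·(6) = -315
since m = R²·130 − (-315)²:  R² = (99225 + -86225) / 130 = 100
R = √100 = 10  ⇒  r_B = 10 − 6 = 4

rB=4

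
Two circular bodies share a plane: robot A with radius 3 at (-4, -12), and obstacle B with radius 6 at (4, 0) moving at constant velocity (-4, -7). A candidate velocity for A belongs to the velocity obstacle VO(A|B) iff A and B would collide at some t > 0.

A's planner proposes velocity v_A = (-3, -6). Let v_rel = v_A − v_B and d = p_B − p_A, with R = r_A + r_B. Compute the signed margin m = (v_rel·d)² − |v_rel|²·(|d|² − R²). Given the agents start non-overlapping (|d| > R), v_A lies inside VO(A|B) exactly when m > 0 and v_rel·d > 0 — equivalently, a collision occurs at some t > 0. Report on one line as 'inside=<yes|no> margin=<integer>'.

d = (8, 12),  |d|² = 208;  R = 3+6 = 9,  c = 208−9² = 127
v_rel = (1, 1),  |v_rel|² = 2;  v_rel·d = (1)·(8) + (1)·(12) = 20
2·t² − 40·t + 127 = 0  ⇒  m = 20² − 2·127 = 146
m = 146 > 0,  v_rel·d = 20 > 0  ⇒  inside

inside=yes margin=146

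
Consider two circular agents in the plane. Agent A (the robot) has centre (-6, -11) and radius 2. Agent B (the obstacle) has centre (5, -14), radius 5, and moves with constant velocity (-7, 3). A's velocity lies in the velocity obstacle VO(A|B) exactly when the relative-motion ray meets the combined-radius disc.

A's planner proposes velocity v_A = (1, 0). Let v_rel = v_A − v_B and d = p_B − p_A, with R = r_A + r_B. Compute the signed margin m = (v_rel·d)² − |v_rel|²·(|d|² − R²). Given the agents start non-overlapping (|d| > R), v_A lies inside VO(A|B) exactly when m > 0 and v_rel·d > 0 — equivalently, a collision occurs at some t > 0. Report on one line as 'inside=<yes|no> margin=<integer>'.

d = (11, -3),  |d|² = 130;  R = 2+5 = 7,  c = 130−7² = 81
v_rel = (8, -3),  |v_rel|² = 73;  v_rel·d = (8)·(11) + (-3)·(-3) = 97
73·t² − 194·t + 81 = 0  ⇒  m = 97² − 73·81 = 3496
m = 3496 > 0,  v_rel·d = 97 > 0  ⇒  inside

inside=yes margin=3496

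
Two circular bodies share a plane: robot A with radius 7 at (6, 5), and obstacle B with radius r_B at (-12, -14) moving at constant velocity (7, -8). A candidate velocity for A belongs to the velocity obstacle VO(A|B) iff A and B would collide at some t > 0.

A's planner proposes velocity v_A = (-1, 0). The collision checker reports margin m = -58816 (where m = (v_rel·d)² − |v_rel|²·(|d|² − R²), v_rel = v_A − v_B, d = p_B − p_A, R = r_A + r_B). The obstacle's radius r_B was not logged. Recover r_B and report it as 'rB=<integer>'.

m = -58816
d = (-18, -19);  v_rel = (-8, 8),  |v_rel|² = 128
v_rel×d = (-8)·(-19) − (8)·(-18) = 296
since m = R²·128 − 296²:  R² = (87616 + -58816) / 128 = 225
R = √225 = 15  ⇒  r_B = 15 − 7 = 8

rB=8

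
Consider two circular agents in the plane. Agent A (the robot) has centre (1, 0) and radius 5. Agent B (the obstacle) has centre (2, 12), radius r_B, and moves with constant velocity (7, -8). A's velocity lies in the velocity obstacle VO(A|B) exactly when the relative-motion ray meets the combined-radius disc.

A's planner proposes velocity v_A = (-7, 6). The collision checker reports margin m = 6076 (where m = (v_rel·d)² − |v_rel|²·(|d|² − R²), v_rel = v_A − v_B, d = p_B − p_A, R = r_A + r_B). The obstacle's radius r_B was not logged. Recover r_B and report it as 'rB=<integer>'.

m = 6076
d = (1, 12);  v_rel = (-14, 14),  |v_rel|² = 392
v_rel×d = (-14)·(12) − (14)·(1) = -182
since m = R²·392 − (-182)²:  R² = (33124 + 6076) / 392 = 100
R = √100 = 10  ⇒  r_B = 10 − 5 = 5

rB=5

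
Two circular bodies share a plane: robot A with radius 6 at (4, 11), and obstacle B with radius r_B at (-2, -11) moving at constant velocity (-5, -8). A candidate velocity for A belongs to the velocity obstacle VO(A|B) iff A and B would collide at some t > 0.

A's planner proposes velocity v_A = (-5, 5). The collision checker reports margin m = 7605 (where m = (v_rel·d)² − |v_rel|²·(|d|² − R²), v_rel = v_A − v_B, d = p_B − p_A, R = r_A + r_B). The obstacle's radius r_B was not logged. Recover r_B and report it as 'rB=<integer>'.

m = 7605
d = (-6, -22);  v_rel = (0, 13),  |v_rel|² = 169
v_rel×d = (0)·(-22) − (13)·(-6) = 78
since m = R²·169 − 78²:  R² = (6084 + 7605) / 169 = 81
R = √81 = 9  ⇒  r_B = 9 − 6 = 3

rB=3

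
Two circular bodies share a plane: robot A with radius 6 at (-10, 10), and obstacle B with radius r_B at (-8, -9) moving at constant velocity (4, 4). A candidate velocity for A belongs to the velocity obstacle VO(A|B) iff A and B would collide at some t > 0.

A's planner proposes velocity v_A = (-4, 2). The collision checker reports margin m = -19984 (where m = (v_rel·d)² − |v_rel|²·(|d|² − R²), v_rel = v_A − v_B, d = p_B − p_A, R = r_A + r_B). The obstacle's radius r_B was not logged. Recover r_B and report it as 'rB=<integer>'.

m = -19984
d = (2, -19);  v_rel = (-8, -2),  |v_rel|² = 68
v_rel×d = (-8)·(-19) − (-2)·(2) = 156
since m = R²·68 − 156²:  R² = (24336 + -19984) / 68 = 64
R = √64 = 8  ⇒  r_B = 8 − 6 = 2

rB=2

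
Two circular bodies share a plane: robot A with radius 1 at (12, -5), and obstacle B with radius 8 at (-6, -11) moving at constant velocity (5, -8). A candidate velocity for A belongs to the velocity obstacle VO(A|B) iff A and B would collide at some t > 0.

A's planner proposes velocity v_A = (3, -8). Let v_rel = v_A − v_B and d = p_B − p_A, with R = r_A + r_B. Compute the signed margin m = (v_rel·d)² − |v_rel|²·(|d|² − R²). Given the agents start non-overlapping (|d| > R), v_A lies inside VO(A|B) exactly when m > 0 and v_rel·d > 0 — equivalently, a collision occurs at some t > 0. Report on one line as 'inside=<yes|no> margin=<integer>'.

d = (-18, -6),  |d|² = 360;  R = 1+8 = 9,  c = 360−9² = 279
v_rel = (-2, 0),  |v_rel|² = 4;  v_rel·d = (-2)·(-18) + (0)·(-6) = 36
4·t² − 72·t + 279 = 0  ⇒  m = 36² − 4·279 = 180
m = 180 > 0,  v_rel·d = 36 > 0  ⇒  inside

inside=yes margin=180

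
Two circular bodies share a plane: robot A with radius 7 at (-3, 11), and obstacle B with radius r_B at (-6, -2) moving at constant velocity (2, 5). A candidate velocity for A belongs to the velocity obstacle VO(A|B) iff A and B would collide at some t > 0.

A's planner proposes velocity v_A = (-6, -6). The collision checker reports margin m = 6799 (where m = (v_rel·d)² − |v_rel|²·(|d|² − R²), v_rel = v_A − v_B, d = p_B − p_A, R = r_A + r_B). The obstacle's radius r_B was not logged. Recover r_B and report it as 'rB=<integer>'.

m = 6799
d = (-3, -13);  v_rel = (-8, -11),  |v_rel|² = 185
v_rel×d = (-8)·(-13) − (-11)·(-3) = 71
since m = R²·185 − 71²:  R² = (5041 + 6799) / 185 = 64
R = √64 = 8  ⇒  r_B = 8 − 7 = 1

rB=1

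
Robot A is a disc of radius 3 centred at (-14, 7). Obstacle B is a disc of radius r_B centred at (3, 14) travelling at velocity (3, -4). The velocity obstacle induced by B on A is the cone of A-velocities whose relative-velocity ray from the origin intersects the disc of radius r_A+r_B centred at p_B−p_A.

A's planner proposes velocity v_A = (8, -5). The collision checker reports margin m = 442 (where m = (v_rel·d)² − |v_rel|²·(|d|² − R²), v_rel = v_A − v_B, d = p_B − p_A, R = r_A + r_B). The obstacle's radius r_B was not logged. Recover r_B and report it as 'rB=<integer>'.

m = 442
d = (17, 7);  v_rel = (5, -1),  |v_rel|² = 26
v_rel×d = (5)·(7) − (-1)·(17) = 52
since m = R²·26 − 52²:  R² = (2704 + 442) / 26 = 121
R = √121 = 11  ⇒  r_B = 11 − 3 = 8

rB=8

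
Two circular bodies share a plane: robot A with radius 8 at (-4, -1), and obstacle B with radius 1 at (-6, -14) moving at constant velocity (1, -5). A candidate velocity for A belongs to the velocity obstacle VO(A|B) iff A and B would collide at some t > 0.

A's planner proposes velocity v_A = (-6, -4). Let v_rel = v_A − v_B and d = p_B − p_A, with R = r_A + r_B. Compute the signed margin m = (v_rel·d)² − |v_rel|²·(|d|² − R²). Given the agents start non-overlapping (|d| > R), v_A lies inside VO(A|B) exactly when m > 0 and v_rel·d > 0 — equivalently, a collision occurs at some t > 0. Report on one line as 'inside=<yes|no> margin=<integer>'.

d = (-2, -13),  |d|² = 173;  R = 8+1 = 9,  c = 173−9² = 92
v_rel = (-7, 1),  |v_rel|² = 50;  v_rel·d = (-7)·(-2) + (1)·(-13) = 1
50·t² − 2·t + 92 = 0  ⇒  m = 1² − 50·92 = -4599
m = -4599 < 0,  v_rel·d = 1 > 0  ⇒  outside

inside=no margin=-4599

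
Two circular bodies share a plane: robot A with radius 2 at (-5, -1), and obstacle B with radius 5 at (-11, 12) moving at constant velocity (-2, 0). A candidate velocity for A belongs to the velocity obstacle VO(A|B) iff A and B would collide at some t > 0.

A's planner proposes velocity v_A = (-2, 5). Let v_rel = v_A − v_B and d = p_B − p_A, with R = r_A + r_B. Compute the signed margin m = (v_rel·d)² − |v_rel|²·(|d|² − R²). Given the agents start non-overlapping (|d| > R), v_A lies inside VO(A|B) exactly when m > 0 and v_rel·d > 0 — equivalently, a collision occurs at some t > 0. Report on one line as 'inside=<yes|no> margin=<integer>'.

d = (-6, 13),  |d|² = 205;  R = 2+5 = 7,  c = 205−7² = 156
v_rel = (0, 5),  |v_rel|² = 25;  v_rel·d = (0)·(-6) + (5)·(13) = 65
25·t² − 130·t + 156 = 0  ⇒  m = 65² − 25·156 = 325
m = 325 > 0,  v_rel·d = 65 > 0  ⇒  inside

inside=yes margin=325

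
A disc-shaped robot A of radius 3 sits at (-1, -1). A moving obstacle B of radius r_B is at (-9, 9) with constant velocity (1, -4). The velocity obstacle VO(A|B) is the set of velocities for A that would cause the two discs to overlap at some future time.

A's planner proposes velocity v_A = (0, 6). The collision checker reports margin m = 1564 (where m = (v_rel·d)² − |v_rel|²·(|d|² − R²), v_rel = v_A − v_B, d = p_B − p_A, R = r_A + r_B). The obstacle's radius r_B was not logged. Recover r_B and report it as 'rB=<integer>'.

m = 1564
d = (-8, 10);  v_rel = (-1, 10),  |v_rel|² = 101
v_rel×d = (-1)·(10) − (10)·(-8) = 70
since m = R²·101 − 70²:  R² = (4900 + 1564) / 101 = 64
R = √64 = 8  ⇒  r_B = 8 − 3 = 5

rB=5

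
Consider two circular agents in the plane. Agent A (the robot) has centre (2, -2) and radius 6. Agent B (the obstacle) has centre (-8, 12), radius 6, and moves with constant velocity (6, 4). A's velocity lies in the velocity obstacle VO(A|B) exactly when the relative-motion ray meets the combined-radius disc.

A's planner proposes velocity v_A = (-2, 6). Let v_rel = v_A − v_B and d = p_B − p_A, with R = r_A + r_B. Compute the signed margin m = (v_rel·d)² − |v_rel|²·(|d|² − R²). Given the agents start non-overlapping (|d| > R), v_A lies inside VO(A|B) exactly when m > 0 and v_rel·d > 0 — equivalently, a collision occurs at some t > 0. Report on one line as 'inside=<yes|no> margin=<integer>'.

d = (-10, 14),  |d|² = 296;  R = 6+6 = 12,  c = 296−12² = 152
v_rel = (-8, 2),  |v_rel|² = 68;  v_rel·d = (-8)·(-10) + (2)·(14) = 108
68·t² − 216·t + 152 = 0  ⇒  m = 108² − 68·152 = 1328
m = 1328 > 0,  v_rel·d = 108 > 0  ⇒  inside

inside=yes margin=1328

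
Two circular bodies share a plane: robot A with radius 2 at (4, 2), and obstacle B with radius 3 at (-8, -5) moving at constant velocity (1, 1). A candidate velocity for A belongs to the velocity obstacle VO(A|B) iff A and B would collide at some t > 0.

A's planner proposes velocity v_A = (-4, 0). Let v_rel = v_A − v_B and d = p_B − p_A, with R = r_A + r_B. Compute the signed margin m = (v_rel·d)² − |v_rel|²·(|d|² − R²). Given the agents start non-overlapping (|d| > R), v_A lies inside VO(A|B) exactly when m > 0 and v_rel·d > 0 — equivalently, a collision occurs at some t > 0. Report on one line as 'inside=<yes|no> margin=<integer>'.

d = (-12, -7),  |d|² = 193;  R = 2+3 = 5,  c = 193−5² = 168
v_rel = (-5, -1),  |v_rel|² = 26;  v_rel·d = (-5)·(-12) + (-1)·(-7) = 67
26·t² − 134·t + 168 = 0  ⇒  m = 67² − 26·168 = 121
m = 121 > 0,  v_rel·d = 67 > 0  ⇒  inside

inside=yes margin=121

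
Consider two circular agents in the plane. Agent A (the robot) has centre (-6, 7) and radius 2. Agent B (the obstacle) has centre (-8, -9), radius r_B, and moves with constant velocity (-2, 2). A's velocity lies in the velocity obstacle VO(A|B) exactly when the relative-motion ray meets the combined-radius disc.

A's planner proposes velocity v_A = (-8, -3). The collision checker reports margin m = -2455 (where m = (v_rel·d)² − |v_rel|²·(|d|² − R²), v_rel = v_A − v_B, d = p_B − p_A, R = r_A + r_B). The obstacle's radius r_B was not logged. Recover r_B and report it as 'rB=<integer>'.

m = -2455
d = (-2, -16);  v_rel = (-6, -5),  |v_rel|² = 61
v_rel×d = (-6)·(-16) − (-5)·(-2) = 86
since m = R²·61 − 86²:  R² = (7396 + -2455) / 61 = 81
R = √81 = 9  ⇒  r_B = 9 − 2 = 7

rB=7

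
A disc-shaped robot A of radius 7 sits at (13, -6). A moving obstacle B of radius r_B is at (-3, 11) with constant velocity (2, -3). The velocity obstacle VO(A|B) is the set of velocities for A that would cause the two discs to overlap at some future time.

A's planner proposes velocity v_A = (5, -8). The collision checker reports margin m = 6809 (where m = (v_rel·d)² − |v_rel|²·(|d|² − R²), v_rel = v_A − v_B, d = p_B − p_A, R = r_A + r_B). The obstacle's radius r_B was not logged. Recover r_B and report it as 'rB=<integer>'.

m = 6809
d = (-16, 17);  v_rel = (3, -5),  |v_rel|² = 34
v_rel×d = (3)·(17) − (-5)·(-16) = -29
since m = R²·34 − (-29)²:  R² = (841 + 6809) / 34 = 225
R = √225 = 15  ⇒  r_B = 15 − 7 = 8

rB=8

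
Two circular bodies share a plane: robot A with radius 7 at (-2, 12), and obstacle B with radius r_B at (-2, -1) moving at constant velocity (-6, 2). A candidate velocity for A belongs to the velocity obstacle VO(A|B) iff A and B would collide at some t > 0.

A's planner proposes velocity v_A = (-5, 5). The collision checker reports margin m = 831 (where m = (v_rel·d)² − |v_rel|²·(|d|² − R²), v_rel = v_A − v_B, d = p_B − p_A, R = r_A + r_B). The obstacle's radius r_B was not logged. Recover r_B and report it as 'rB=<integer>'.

m = 831
d = (0, -13);  v_rel = (1, 3),  |v_rel|² = 10
v_rel×d = (1)·(-13) − (3)·(0) = -13
since m = R²·10 − (-13)²:  R² = (169 + 831) / 10 = 100
R = √100 = 10  ⇒  r_B = 10 − 7 = 3

rB=3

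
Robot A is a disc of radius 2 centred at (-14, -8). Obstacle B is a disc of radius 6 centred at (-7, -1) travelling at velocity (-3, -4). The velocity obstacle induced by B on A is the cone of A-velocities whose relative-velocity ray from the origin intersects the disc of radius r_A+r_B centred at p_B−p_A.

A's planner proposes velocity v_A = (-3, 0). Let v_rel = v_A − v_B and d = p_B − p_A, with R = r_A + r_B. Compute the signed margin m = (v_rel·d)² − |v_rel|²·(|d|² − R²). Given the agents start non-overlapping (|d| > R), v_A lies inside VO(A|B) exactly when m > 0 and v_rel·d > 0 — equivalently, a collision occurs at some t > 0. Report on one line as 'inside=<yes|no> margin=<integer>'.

d = (7, 7),  |d|² = 98;  R = 2+6 = 8,  c = 98−8² = 34
v_rel = (0, 4),  |v_rel|² = 16;  v_rel·d = (0)·(7) + (4)·(7) = 28
16·t² − 56·t + 34 = 0  ⇒  m = 28² − 16·34 = 240
m = 240 > 0,  v_rel·d = 28 > 0  ⇒  inside

inside=yes margin=240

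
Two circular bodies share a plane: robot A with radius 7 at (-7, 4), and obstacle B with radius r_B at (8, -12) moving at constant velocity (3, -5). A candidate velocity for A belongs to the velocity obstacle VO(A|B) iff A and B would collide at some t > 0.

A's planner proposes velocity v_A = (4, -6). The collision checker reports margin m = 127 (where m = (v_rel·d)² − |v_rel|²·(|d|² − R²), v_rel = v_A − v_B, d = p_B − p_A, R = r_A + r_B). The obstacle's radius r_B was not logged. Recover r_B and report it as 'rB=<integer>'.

m = 127
d = (15, -16);  v_rel = (1, -1),  |v_rel|² = 2
v_rel×d = (1)·(-16) − (-1)·(15) = -1
since m = R²·2 − (-1)²:  R² = (1 + 127) / 2 = 64
R = √64 = 8  ⇒  r_B = 8 − 7 = 1

rB=1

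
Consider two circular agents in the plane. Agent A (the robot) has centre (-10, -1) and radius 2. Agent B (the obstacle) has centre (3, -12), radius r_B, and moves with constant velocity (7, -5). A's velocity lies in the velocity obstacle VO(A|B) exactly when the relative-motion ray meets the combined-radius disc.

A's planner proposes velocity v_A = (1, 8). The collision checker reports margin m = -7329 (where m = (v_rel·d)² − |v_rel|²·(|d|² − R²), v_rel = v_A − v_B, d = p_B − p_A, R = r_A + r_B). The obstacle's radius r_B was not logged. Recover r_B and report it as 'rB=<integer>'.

m = -7329
d = (13, -11);  v_rel = (-6, 13),  |v_rel|² = 205
v_rel×d = (-6)·(-11) − (13)·(13) = -103
since m = R²·205 − (-103)²:  R² = (10609 + -7329) / 205 = 16
R = √16 = 4  ⇒  r_B = 4 − 2 = 2

rB=2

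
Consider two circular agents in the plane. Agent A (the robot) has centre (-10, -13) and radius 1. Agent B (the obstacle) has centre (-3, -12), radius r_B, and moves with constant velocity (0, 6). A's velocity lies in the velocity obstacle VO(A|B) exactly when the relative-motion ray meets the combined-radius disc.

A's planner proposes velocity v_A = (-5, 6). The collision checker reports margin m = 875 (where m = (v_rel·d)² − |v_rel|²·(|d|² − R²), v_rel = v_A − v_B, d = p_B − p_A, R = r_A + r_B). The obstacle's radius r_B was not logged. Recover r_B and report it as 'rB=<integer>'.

m = 875
d = (7, 1);  v_rel = (-5, 0),  |v_rel|² = 25
v_rel×d = (-5)·(1) − (0)·(7) = -5
since m = R²·25 − (-5)²:  R² = (25 + 875) / 25 = 36
R = √36 = 6  ⇒  r_B = 6 − 1 = 5

rB=5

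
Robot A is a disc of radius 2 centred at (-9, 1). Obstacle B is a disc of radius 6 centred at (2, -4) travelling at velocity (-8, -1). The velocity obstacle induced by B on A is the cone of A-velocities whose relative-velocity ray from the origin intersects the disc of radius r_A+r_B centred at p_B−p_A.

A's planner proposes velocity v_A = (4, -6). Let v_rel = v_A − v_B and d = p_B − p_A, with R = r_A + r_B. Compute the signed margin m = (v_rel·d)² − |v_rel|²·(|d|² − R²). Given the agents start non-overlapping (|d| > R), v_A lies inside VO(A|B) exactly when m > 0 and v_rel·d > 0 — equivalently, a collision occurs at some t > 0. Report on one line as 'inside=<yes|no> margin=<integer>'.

d = (11, -5),  |d|² = 146;  R = 2+6 = 8,  c = 146−8² = 82
v_rel = (12, -5),  |v_rel|² = 169;  v_rel·d = (12)·(11) + (-5)·(-5) = 157
169·t² − 314·t + 82 = 0  ⇒  m = 157² − 169·82 = 10791
m = 10791 > 0,  v_rel·d = 157 > 0  ⇒  inside

inside=yes margin=10791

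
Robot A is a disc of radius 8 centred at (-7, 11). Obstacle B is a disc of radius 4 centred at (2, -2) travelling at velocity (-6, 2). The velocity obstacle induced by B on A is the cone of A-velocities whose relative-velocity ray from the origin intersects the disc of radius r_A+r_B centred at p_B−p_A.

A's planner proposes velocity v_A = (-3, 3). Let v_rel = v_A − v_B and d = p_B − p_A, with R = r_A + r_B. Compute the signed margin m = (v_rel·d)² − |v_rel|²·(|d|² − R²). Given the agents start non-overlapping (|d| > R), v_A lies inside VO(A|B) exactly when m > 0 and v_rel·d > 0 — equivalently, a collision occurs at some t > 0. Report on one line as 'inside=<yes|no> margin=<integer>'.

d = (9, -13),  |d|² = 250;  R = 8+4 = 12,  c = 250−12² = 106
v_rel = (3, 1),  |v_rel|² = 10;  v_rel·d = (3)·(9) + (1)·(-13) = 14
10·t² − 28·t + 106 = 0  ⇒  m = 14² − 10·106 = -864
m = -864 < 0,  v_rel·d = 14 > 0  ⇒  outside

inside=no margin=-864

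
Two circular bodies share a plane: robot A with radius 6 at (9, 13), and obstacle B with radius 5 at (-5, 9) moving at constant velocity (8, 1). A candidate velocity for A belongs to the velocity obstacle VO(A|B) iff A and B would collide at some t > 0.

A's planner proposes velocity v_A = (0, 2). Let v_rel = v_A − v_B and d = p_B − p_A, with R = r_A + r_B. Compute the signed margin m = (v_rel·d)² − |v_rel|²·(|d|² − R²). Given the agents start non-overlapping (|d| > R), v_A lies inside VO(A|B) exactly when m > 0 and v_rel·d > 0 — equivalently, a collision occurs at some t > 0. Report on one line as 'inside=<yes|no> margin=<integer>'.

d = (-14, -4),  |d|² = 212;  R = 6+5 = 11,  c = 212−11² = 91
v_rel = (-8, 1),  |v_rel|² = 65;  v_rel·d = (-8)·(-14) + (1)·(-4) = 108
65·t² − 216·t + 91 = 0  ⇒  m = 108² − 65·91 = 5749
m = 5749 > 0,  v_rel·d = 108 > 0  ⇒  inside

inside=yes margin=5749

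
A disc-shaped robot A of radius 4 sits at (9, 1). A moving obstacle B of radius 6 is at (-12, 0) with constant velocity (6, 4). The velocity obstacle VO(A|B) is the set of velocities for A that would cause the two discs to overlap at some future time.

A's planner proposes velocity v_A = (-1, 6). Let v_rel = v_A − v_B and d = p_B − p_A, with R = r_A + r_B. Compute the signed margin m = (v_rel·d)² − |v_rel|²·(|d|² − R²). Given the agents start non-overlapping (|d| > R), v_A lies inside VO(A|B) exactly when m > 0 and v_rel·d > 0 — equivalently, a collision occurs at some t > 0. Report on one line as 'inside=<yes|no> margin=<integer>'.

d = (-21, -1),  |d|² = 442;  R = 4+6 = 10,  c = 442−10² = 342
v_rel = (-7, 2),  |v_rel|² = 53;  v_rel·d = (-7)·(-21) + (2)·(-1) = 145
53·t² − 290·t + 342 = 0  ⇒  m = 145² − 53·342 = 2899
m = 2899 > 0,  v_rel·d = 145 > 0  ⇒  inside

inside=yes margin=2899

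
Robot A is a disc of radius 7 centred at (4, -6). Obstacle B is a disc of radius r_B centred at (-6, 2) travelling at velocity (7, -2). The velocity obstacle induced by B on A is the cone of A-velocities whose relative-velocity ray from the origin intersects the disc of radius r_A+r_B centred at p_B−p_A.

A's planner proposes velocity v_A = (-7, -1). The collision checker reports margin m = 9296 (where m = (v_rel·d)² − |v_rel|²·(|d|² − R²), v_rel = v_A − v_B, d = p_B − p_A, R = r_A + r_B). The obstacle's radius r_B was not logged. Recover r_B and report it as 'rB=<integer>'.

m = 9296
d = (-10, 8);  v_rel = (-14, 1),  |v_rel|² = 197
v_rel×d = (-14)·(8) − (1)·(-10) = -102
since m = R²·197 − (-102)²:  R² = (10404 + 9296) / 197 = 100
R = √100 = 10  ⇒  r_B = 10 − 7 = 3

rB=3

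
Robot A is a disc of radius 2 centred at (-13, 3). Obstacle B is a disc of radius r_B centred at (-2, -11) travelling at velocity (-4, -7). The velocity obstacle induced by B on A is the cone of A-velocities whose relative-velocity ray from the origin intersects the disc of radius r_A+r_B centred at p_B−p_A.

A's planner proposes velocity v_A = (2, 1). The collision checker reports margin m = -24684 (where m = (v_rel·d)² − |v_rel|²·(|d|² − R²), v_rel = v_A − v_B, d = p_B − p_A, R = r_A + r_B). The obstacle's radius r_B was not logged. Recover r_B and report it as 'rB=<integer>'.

m = -24684
d = (11, -14);  v_rel = (6, 8),  |v_rel|² = 100
v_rel×d = (6)·(-14) − (8)·(11) = -172
since m = R²·100 − (-172)²:  R² = (29584 + -24684) / 100 = 49
R = √49 = 7  ⇒  r_B = 7 − 2 = 5

rB=5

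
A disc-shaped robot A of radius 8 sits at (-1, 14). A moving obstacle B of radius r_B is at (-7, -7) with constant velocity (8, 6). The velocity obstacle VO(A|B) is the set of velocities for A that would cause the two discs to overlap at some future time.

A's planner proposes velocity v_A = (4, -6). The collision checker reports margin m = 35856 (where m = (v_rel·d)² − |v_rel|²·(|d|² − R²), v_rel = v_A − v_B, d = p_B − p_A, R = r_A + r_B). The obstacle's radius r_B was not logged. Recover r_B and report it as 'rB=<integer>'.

m = 35856
d = (-6, -21);  v_rel = (-4, -12),  |v_rel|² = 160
v_rel×d = (-4)·(-21) − (-12)·(-6) = 12
since m = R²·160 − 12²:  R² = (144 + 35856) / 160 = 225
R = √225 = 15  ⇒  r_B = 15 − 8 = 7

rB=7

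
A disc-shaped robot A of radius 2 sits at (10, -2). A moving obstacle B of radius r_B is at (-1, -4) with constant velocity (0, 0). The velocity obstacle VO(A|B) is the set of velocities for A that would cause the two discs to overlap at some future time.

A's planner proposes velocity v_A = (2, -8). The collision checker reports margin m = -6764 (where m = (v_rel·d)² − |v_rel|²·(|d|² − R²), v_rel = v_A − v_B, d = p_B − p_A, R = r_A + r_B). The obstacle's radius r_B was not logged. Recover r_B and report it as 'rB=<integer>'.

m = -6764
d = (-11, -2);  v_rel = (2, -8),  |v_rel|² = 68
v_rel×d = (2)·(-2) − (-8)·(-11) = -92
since m = R²·68 − (-92)²:  R² = (8464 + -6764) / 68 = 25
R = √25 = 5  ⇒  r_B = 5 − 2 = 3

rB=3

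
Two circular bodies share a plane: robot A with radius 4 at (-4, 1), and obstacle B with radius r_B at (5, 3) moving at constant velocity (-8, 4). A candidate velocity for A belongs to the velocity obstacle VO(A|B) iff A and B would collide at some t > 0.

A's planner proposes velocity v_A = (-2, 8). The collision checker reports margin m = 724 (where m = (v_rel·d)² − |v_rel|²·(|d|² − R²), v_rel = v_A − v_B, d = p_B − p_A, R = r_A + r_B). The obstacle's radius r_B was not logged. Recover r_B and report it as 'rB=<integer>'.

m = 724
d = (9, 2);  v_rel = (6, 4),  |v_rel|² = 52
v_rel×d = (6)·(2) − (4)·(9) = -24
since m = R²·52 − (-24)²:  R² = (576 + 724) / 52 = 25
R = √25 = 5  ⇒  r_B = 5 − 4 = 1

rB=1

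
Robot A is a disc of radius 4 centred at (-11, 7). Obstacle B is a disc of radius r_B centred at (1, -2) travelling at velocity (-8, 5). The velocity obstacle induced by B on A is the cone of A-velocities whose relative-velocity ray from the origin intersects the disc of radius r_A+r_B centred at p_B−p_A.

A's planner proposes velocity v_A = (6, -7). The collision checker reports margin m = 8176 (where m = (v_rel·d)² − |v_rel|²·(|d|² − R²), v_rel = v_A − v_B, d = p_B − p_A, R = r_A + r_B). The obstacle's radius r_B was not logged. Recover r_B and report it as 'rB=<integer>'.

m = 8176
d = (12, -9);  v_rel = (14, -12),  |v_rel|² = 340
v_rel×d = (14)·(-9) − (-12)·(12) = 18
since m = R²·340 − 18²:  R² = (324 + 8176) / 340 = 25
R = √25 = 5  ⇒  r_B = 5 − 4 = 1

rB=1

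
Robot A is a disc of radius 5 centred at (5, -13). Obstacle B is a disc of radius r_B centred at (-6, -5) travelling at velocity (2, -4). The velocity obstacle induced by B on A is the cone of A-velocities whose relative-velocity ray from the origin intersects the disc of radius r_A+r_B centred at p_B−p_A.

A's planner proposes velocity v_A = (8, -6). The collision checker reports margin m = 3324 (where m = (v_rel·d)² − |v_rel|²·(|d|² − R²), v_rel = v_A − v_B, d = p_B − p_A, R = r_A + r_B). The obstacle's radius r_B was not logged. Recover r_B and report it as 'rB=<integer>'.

m = 3324
d = (-11, 8);  v_rel = (6, -2),  |v_rel|² = 40
v_rel×d = (6)·(8) − (-2)·(-11) = 26
since m = R²·40 − 26²:  R² = (676 + 3324) / 40 = 100
R = √100 = 10  ⇒  r_B = 10 − 5 = 5

rB=5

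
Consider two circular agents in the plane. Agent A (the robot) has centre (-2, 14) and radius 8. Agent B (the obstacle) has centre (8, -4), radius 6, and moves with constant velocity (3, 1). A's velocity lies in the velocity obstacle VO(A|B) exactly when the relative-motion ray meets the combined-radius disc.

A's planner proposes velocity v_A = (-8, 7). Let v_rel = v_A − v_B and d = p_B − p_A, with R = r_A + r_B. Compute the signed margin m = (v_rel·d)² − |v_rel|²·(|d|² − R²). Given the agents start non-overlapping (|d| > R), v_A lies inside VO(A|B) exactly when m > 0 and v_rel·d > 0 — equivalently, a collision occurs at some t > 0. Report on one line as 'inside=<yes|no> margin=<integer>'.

d = (10, -18),  |d|² = 424;  R = 8+6 = 14,  c = 424−14² = 228
v_rel = (-11, 6),  |v_rel|² = 157;  v_rel·d = (-11)·(10) + (6)·(-18) = -218
157·t² + 436·t + 228 = 0  ⇒  m = (-218)² − 157·228 = 11728
m = 11728 > 0,  v_rel·d = -218 < 0  ⇒  outside

inside=no margin=11728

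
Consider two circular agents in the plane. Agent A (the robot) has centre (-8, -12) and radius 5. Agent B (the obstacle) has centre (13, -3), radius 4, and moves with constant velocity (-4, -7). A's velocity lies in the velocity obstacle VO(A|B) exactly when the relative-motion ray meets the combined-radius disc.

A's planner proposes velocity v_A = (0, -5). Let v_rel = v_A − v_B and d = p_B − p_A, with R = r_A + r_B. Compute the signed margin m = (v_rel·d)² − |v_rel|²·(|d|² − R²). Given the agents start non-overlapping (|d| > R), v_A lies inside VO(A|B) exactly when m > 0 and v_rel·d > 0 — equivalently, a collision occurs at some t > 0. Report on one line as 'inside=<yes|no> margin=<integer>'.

d = (21, 9),  |d|² = 522;  R = 5+4 = 9,  c = 522−9² = 441
v_rel = (4, 2),  |v_rel|² = 20;  v_rel·d = (4)·(21) + (2)·(9) = 102
20·t² − 204·t + 441 = 0  ⇒  m = 102² − 20·441 = 1584
m = 1584 > 0,  v_rel·d = 102 > 0  ⇒  inside

inside=yes margin=1584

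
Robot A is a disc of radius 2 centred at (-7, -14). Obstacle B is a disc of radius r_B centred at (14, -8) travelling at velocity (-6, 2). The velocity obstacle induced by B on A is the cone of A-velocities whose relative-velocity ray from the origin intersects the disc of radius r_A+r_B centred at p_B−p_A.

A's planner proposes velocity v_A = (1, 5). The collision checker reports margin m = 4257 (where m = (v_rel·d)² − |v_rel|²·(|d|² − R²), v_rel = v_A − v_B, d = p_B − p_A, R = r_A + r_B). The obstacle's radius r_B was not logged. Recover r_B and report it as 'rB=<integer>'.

m = 4257
d = (21, 6);  v_rel = (7, 3),  |v_rel|² = 58
v_rel×d = (7)·(6) − (3)·(21) = -21
since m = R²·58 − (-21)²:  R² = (441 + 4257) / 58 = 81
R = √81 = 9  ⇒  r_B = 9 − 2 = 7

rB=7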